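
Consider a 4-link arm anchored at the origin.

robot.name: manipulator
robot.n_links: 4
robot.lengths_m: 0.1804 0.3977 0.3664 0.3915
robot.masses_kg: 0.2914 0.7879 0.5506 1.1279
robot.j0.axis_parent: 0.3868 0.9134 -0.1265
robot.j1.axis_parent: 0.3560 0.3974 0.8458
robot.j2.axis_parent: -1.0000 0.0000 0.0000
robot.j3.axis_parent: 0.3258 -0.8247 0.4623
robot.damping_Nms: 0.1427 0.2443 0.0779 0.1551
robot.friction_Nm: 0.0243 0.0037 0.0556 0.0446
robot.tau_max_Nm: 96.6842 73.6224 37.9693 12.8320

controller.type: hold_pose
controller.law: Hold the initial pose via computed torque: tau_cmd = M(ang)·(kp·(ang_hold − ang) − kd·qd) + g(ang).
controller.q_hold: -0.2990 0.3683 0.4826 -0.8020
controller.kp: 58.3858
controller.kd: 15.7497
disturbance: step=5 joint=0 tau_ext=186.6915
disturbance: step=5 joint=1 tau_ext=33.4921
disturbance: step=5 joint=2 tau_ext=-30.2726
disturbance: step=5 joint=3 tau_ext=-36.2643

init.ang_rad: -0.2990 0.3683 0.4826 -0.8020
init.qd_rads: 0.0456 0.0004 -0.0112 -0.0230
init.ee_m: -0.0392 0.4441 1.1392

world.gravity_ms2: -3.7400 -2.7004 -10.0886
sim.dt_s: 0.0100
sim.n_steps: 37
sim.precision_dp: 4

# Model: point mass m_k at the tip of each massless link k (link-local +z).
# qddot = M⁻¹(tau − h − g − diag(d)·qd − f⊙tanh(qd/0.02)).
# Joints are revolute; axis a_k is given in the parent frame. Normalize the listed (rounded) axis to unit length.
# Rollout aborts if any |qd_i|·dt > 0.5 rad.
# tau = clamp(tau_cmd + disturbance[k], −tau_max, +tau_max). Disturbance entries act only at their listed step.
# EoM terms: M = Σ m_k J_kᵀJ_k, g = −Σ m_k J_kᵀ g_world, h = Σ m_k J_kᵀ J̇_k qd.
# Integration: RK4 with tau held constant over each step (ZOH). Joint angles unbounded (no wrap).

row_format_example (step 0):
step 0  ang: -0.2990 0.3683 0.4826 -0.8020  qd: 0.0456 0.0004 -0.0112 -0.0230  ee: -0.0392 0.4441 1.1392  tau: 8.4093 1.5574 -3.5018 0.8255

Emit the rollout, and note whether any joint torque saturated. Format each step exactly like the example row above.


step 1  ang: -0.2986 0.3683 0.4825 -0.8022  qd: 0.0407 -0.0034 -0.0073 -0.0120  ee: -0.0386 0.4438 1.1393  tau: 8.6412 1.5996 -3.5739 0.7847
step 2  ang: -0.2982 0.3682 0.4824 -0.8023  qd: 0.0348 -0.0031 -0.0051 -0.0067  ee: -0.0382 0.4437 1.1394  tau: 8.8473 1.6370 -3.6370 0.7504
step 3  ang: -0.2979 0.3682 0.4824 -0.8023  qd: 0.0288 -0.0013 -0.0037 -0.0043  ee: -0.0378 0.4435 1.1394  tau: 9.0302 1.6704 -3.6924 0.7210
step 4  ang: -0.2976 0.3682 0.4824 -0.8024  qd: 0.0234 0.0005 -0.0028 -0.0031  ee: -0.0375 0.4434 1.1395  tau: 9.1925 1.7002 -3.7412 0.6956
step 5  ang: -0.2974 0.3682 0.4823 -0.8024  qd: 0.0186 0.0017 -0.0021 -0.0024  ee: -0.0373 0.4433 1.1395  tau: 96.6842 35.2189 -34.0568 -12.8320
step 6  ang: -0.3090 0.4156 0.4777 -0.8238  qd: -2.3701 9.4175 -1.0933 -4.2326  ee: -0.0365 0.4414 1.1372  tau: -4.6463 -3.3467 0.9855 2.8382
step 7  ang: -0.3299 0.4967 0.4656 -0.8595  qd: -1.7894 6.7660 -1.2343 -2.9036  ee: -0.0350 0.4384 1.1335  tau: -2.9826 -2.1972 0.2276 2.6354
step 8  ang: -0.3452 0.5536 0.4538 -0.8833  qd: -1.2417 4.6199 -1.0775 -1.8602  ee: -0.0334 0.4363 1.1314  tau: -1.4808 -1.3843 -0.4347 2.4681
step 9  ang: -0.3553 0.5915 0.4443 -0.8980  qd: -0.7914 3.0082 -0.8115 -1.1229  ee: -0.0318 0.4348 1.1303  tau: -0.1219 -0.7913 -0.9979 2.3169
step 10  ang: -0.3615 0.6157 0.4375 -0.9067  qd: -0.4583 1.8648 -0.5526 -0.6322  ee: -0.0303 0.4337 1.1298  tau: 1.1042 -0.3390 -1.4721 2.1719
step 11  ang: -0.3649 0.6303 0.4330 -0.9114  qd: -0.2287 1.0799 -0.3456 -0.3133  ee: -0.0290 0.4328 1.1297  tau: 2.2055 0.0198 -1.8701 2.0307
step 12  ang: -0.3664 0.6384 0.4303 -0.9134  qd: -0.0782 0.5498 -0.1960 -0.1071  ee: -0.0279 0.4320 1.1299  tau: 3.1908 0.3128 -2.2048 1.8944
step 13  ang: -0.3667 0.6420 0.4289 -0.9138  qd: 0.0132 0.2014 -0.0973 0.0214  ee: -0.0271 0.4314 1.1302  tau: 4.0710 0.5569 -2.4874 1.7673
step 14  ang: -0.3664 0.6430 0.4282 -0.9133  qd: 0.0548 -0.0041 -0.0461 0.0829  ee: -0.0265 0.4309 1.1306  tau: 4.8601 0.7635 -2.7282 1.6605
step 15  ang: -0.3657 0.6423 0.4278 -0.9122  qd: 0.0737 -0.1344 -0.0173 0.1173  ee: -0.0261 0.4305 1.1311  tau: 5.5611 0.9396 -2.9340 1.5626
step 16  ang: -0.3649 0.6405 0.4277 -0.9110  qd: 0.0781 -0.2150 -0.0038 0.1336  ee: -0.0259 0.4301 1.1315  tau: 6.1827 1.0918 -3.1078 1.4736
step 17  ang: -0.3642 0.6381 0.4277 -0.9096  qd: 0.0743 -0.2637 0.0005 0.1388  ee: -0.0258 0.4298 1.1319  tau: 6.7332 1.2240 -3.2553 1.3934
step 18  ang: -0.3635 0.6353 0.4277 -0.9082  qd: 0.0673 -0.2942 0.0011 0.1388  ee: -0.0259 0.4295 1.1323  tau: 7.2203 1.3394 -3.3827 1.3216
step 19  ang: -0.3628 0.6322 0.4278 -0.9069  qd: 0.0594 -0.3138 0.0004 0.1364  ee: -0.0261 0.4293 1.1327  tau: 7.6510 1.4404 -3.4938 1.2576
step 20  ang: -0.3623 0.6290 0.4278 -0.9055  qd: 0.0519 -0.3263 -0.0005 0.1329  ee: -0.0264 0.4291 1.1330  tau: 8.0315 1.5289 -3.5911 1.2005
step 21  ang: -0.3618 0.6257 0.4277 -0.9042  qd: 0.0449 -0.3340 -0.0011 0.1290  ee: -0.0268 0.4289 1.1334  tau: 8.3674 1.6065 -3.6764 1.1497
step 22  ang: -0.3614 0.6224 0.4277 -0.9029  qd: 0.0388 -0.3381 -0.0013 0.1248  ee: -0.0272 0.4288 1.1337  tau: 8.6638 1.6745 -3.7511 1.1046
step 23  ang: -0.3610 0.6190 0.4277 -0.9017  qd: 0.0336 -0.3396 -0.0012 0.1206  ee: -0.0277 0.4286 1.1340  tau: 8.9249 1.7342 -3.8163 1.0646
step 24  ang: -0.3607 0.6156 0.4277 -0.9005  qd: 0.0291 -0.3391 -0.0007 0.1165  ee: -0.0283 0.4286 1.1343  tau: 9.1548 1.7865 -3.8730 1.0291
step 25  ang: -0.3604 0.6122 0.4277 -0.8994  qd: 0.0254 -0.3371 0.0001 0.1124  ee: -0.0289 0.4285 1.1345  tau: 9.3569 1.8323 -3.9222 0.9976
step 26  ang: -0.3602 0.6089 0.4277 -0.8983  qd: 0.0223 -0.3340 0.0012 0.1084  ee: -0.0295 0.4285 1.1348  tau: 9.5342 1.8725 -3.9647 0.9697
step 27  ang: -0.3600 0.6055 0.4277 -0.8972  qd: 0.0199 -0.3300 0.0024 0.1045  ee: -0.0301 0.4285 1.1350  tau: 9.6897 1.9076 -4.0012 0.9450
step 28  ang: -0.3598 0.6023 0.4278 -0.8962  qd: 0.0179 -0.3253 0.0038 0.1006  ee: -0.0308 0.4285 1.1352  tau: 9.8256 1.9382 -4.0323 0.9231
step 29  ang: -0.3596 0.5990 0.4278 -0.8952  qd: 0.0164 -0.3202 0.0052 0.0969  ee: -0.0314 0.4285 1.1354  tau: 9.9444 1.9649 -4.0587 0.9039
step 30  ang: -0.3594 0.5959 0.4279 -0.8942  qd: 0.0153 -0.3147 0.0068 0.0933  ee: -0.0320 0.4285 1.1355  tau: 10.0478 1.9882 -4.0810 0.8868
step 31  ang: -0.3593 0.5927 0.4280 -0.8933  qd: 0.0146 -0.3089 0.0083 0.0898  ee: -0.0327 0.4286 1.1357  tau: 10.1377 2.0083 -4.0996 0.8718
step 32  ang: -0.3592 0.5897 0.4280 -0.8924  qd: 0.0141 -0.3030 0.0099 0.0864  ee: -0.0333 0.4286 1.1358  tau: 10.2157 2.0258 -4.1150 0.8586
step 33  ang: -0.3590 0.5867 0.4281 -0.8916  qd: 0.0139 -0.2970 0.0115 0.0832  ee: -0.0339 0.4287 1.1359  tau: 10.2832 2.0409 -4.1277 0.8470
step 34  ang: -0.3589 0.5837 0.4283 -0.8908  qd: 0.0139 -0.2910 0.0131 0.0801  ee: -0.0345 0.4288 1.1361  tau: 10.3413 2.0538 -4.1380 0.8368
step 35  ang: -0.3587 0.5809 0.4284 -0.8900  qd: 0.0142 -0.2850 0.0147 0.0771  ee: -0.0351 0.4288 1.1362  tau: 10.3912 2.0649 -4.1462 0.8279
step 36  ang: -0.3586 0.5780 0.4286 -0.8892  qd: 0.0146 -0.2791 0.0163 0.0743  ee: -0.0357 0.4289 1.1363  tau: 10.4339 2.0743 -4.1526 0.8200
step 37  ang: -0.3584 0.5753 0.4287 -0.8885  qd: 0.0151 -0.2734 0.0179 0.0717  ee: -0.0362 0.4290 1.1363
any joint saturated: yes


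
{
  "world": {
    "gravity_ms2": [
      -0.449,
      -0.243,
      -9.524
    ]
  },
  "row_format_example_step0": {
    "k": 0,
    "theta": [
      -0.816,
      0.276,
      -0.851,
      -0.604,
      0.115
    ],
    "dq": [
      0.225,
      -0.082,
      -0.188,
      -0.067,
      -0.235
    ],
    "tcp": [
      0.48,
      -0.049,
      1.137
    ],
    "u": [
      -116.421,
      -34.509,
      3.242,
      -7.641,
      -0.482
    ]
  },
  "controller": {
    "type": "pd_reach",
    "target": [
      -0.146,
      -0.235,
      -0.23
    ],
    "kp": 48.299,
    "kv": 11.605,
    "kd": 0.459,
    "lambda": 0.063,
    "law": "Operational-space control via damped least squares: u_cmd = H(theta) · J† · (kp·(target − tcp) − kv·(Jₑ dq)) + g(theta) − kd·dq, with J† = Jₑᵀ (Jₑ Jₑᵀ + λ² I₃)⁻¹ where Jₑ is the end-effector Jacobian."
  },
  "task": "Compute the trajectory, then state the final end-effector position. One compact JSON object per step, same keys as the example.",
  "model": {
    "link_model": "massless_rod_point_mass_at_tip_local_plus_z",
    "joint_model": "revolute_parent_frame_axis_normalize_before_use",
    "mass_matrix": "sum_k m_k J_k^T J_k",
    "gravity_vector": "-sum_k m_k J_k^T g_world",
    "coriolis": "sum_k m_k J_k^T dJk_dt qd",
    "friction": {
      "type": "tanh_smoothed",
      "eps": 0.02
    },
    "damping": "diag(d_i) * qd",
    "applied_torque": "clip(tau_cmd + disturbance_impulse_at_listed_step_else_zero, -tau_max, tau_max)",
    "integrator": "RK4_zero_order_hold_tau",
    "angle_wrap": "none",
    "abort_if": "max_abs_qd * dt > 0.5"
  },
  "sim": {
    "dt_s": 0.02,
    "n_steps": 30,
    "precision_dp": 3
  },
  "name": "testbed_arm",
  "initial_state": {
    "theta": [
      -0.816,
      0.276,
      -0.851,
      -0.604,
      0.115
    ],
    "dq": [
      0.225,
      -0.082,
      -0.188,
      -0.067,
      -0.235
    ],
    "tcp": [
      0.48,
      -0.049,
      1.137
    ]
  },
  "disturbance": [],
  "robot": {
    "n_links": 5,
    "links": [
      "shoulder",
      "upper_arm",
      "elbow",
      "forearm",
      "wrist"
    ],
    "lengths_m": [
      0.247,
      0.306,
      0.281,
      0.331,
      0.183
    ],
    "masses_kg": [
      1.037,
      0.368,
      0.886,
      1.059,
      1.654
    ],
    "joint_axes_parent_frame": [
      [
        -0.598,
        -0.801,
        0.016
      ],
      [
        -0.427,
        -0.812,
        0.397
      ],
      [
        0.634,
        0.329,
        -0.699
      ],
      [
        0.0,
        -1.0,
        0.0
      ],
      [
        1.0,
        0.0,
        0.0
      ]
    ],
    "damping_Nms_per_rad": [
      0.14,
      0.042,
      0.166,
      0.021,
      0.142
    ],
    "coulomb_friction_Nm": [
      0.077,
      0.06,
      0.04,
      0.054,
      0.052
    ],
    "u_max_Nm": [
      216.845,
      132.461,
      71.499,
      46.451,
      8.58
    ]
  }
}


{"k":1,"theta":[-0.857,0.305,-0.896,-0.626,0.108],"dq":[-4.228,2.855,-4.114,-2.063,-0.687],"tcp":[0.471,-0.046,1.126],"u":[-82.244,-23.316,1.019,-3.988,-0.652]}
{"k":2,"theta":[-0.966,0.373,-1.001,-0.678,0.081],"dq":[-6.509,3.846,-6.255,-3.174,-2.112],"tcp":[0.453,-0.048,1.094],"u":[-50.118,-11.028,-3.428,-1.799,-0.746]}
{"k":3,"theta":[-1.105,0.448,-1.139,-0.747,0.03],"dq":[-7.356,3.647,-7.325,-3.745,-3.075],"tcp":[0.428,-0.055,1.045],"u":[-21.893,-0.891,-6.552,-0.402,-0.945]}
{"k":4,"theta":[-1.253,0.514,-1.29,-0.825,-0.034],"dq":[-7.471,3.031,-7.738,-3.999,-3.439],"tcp":[0.4,-0.067,0.983],"u":[0.098,5.953,-7.101,0.804,-0.886]}
{"k":5,"theta":[-1.4,0.567,-1.446,-0.905,-0.103],"dq":[-7.241,2.311,-7.82,-4.036,-3.411],"tcp":[0.368,-0.082,0.912],"u":[15.396,9.81,-5.34,2.051,-0.437]}
{"k":6,"theta":[-1.541,0.606,-1.601,-0.985,-0.17],"dq":[-6.845,1.587,-7.741,-3.932,-3.227],"tcp":[0.336,-0.1,0.835],"u":[24.999,11.483,-2.094,3.33,0.324]}
{"k":7,"theta":[-1.673,0.631,-1.754,-1.062,-0.232],"dq":[-6.365,0.892,-7.58,-3.744,-3.018],"tcp":[0.303,-0.119,0.756],"u":[30.411,11.802,1.809,4.537,1.246]}
{"k":8,"theta":[-1.795,0.643,-1.902,-1.134,-0.292],"dq":[-5.844,0.244,-7.363,-3.516,-2.839],"tcp":[0.271,-0.137,0.677],"u":[33.005,11.41,5.748,5.568,2.192]}
{"k":9,"theta":[-1.907,0.643,-2.046,-1.202,-0.348],"dq":[-5.322,-0.312,-7.075,-3.267,-2.722],"tcp":[0.239,-0.154,0.6],"u":[33.814,10.711,9.313,6.358,3.078]}
{"k":10,"theta":[-2.009,0.633,-2.183,-1.265,-0.402],"dq":[-4.814,-0.788,-6.746,-3.007,-2.635],"tcp":[0.208,-0.169,0.526],"u":[33.51,9.94,12.292,6.871,3.835]}
{"k":11,"theta":[-2.101,0.614,-2.314,-1.322,-0.454],"dq":[-4.317,-1.209,-6.403,-2.743,-2.555],"tcp":[0.178,-0.183,0.455],"u":[32.528,9.208,14.627,7.111,4.434]}
{"k":12,"theta":[-2.183,0.587,-2.438,-1.374,-0.505],"dq":[-3.848,-1.561,-6.041,-2.478,-2.496],"tcp":[0.15,-0.195,0.389],"u":[31.154,8.534,16.328,7.11,4.885]}
{"k":13,"theta":[-2.256,0.554,-2.554,-1.421,-0.555],"dq":[-3.413,-1.847,-5.666,-2.216,-2.446],"tcp":[0.123,-0.205,0.328],"u":[29.556,7.917,17.445,6.91,5.196]}
{"k":14,"theta":[-2.321,0.515,-2.663,-1.462,-0.604],"dq":[-3.017,-2.071,-5.284,-1.962,-2.4],"tcp":[0.098,-0.213,0.271],"u":[27.832,7.338,18.05,6.561,5.382]}
{"k":15,"theta":[-2.378,0.472,-2.765,-1.499,-0.651],"dq":[-2.663,-2.237,-4.902,-1.721,-2.352],"tcp":[0.074,-0.219,0.219],"u":[26.034,6.777,18.224,6.11,5.462]}
{"k":16,"theta":[-2.428,0.426,-2.859,-1.531,-0.698],"dq":[-2.353,-2.35,-4.523,-1.497,-2.298],"tcp":[0.051,-0.225,0.172],"u":[24.189,6.216,18.047,5.598,5.456]}
{"k":17,"theta":[-2.473,0.379,-2.946,-1.559,-0.743],"dq":[-2.088,-2.416,-4.151,-1.292,-2.238],"tcp":[0.03,-0.228,0.13],"u":[22.308,5.641,17.593,5.061,5.383]}
{"k":18,"theta":[-2.512,0.33,-3.025,-1.583,-0.787],"dq":[-1.869,-2.44,-3.79,-1.107,-2.17],"tcp":[0.011,-0.231,0.092],"u":[20.401,5.049,16.925,4.523,5.26]}
{"k":19,"theta":[-2.548,0.281,-3.097,-1.604,-0.83],"dq":[-1.696,-2.43,-3.442,-0.944,-2.097],"tcp":[-0.007,-0.233,0.058],"u":[18.484,4.446,16.102,4.003,5.104]}
{"k":20,"theta":[-2.58,0.233,-3.163,-1.621,-0.871],"dq":[-1.568,-2.397,-3.109,-0.801,-2.019],"tcp":[-0.023,-0.234,0.028],"u":[16.589,3.846,15.175,3.513,4.926]}
{"k":21,"theta":[-2.611,0.185,-3.222,-1.636,-0.911],"dq":[-1.483,-2.349,-2.792,-0.678,-1.941],"tcp":[-0.038,-0.234,0.002],"u":[14.771,3.277,14.194,3.061,4.739]}
{"k":22,"theta":[-2.64,0.139,-3.275,-1.648,-0.949],"dq":[-1.435,-2.296,-2.492,-0.574,-1.865],"tcp":[-0.052,-0.234,-0.022],"u":[13.102,2.768,13.199,2.654,4.552]}
{"k":23,"theta":[-2.669,0.093,-3.322,-1.659,-0.985],"dq":[-1.419,-2.244,-2.207,-0.487,-1.796],"tcp":[-0.065,-0.233,-0.042],"u":[11.654,2.353,12.226,2.294,4.37]}
{"k":24,"theta":[-2.697,0.049,-3.364,-1.668,-1.02],"dq":[-1.426,-2.193,-1.937,-0.414,-1.736],"tcp":[-0.076,-0.233,-0.06],"u":[10.472,2.048,11.291,1.983,4.195]}
{"k":25,"theta":[-2.726,0.005,-3.4,-1.676,-1.054],"dq":[-1.45,-2.141,-1.679,-0.353,-1.684],"tcp":[-0.086,-0.232,-0.076],"u":[9.557,1.857,10.394,1.717,4.029]}
{"k":26,"theta":[-2.755,-0.037,-3.431,-1.682,-1.088],"dq":[-1.484,-2.081,-1.43,-0.3,-1.636],"tcp":[-0.096,-0.231,-0.089],"u":[8.864,1.76,9.521,1.49,3.868]}
{"k":27,"theta":[-2.785,-0.079,-3.458,-1.688,-1.12],"dq":[-1.521,-2.005,-1.189,-0.252,-1.587],"tcp":[-0.104,-0.23,-0.101],"u":[8.317,1.732,8.652,1.293,3.711]}
{"k":28,"theta":[-2.815,-0.118,-3.479,-1.693,-1.151],"dq":[-1.559,-1.912,-0.96,-0.206,-1.53],"tcp":[-0.111,-0.229,-0.11],"u":[7.839,1.743,7.771,1.116,3.554]}
{"k":29,"theta":[-2.847,-0.156,-3.497,-1.696,-1.18],"dq":[-1.593,-1.805,-0.743,-0.163,-1.46],"tcp":[-0.117,-0.228,-0.119],"u":[7.361,1.772,6.867,0.951,3.397]}
{"k":30,"theta":[-2.879,-0.191,-3.51,-1.699,-1.209],"dq":[-1.62,-1.689,-0.545,-0.12,-1.377],"tcp":[-0.123,-0.227,-0.126]}
{"summary": "final tcp position (m): -0.123 -0.227 -0.126"}


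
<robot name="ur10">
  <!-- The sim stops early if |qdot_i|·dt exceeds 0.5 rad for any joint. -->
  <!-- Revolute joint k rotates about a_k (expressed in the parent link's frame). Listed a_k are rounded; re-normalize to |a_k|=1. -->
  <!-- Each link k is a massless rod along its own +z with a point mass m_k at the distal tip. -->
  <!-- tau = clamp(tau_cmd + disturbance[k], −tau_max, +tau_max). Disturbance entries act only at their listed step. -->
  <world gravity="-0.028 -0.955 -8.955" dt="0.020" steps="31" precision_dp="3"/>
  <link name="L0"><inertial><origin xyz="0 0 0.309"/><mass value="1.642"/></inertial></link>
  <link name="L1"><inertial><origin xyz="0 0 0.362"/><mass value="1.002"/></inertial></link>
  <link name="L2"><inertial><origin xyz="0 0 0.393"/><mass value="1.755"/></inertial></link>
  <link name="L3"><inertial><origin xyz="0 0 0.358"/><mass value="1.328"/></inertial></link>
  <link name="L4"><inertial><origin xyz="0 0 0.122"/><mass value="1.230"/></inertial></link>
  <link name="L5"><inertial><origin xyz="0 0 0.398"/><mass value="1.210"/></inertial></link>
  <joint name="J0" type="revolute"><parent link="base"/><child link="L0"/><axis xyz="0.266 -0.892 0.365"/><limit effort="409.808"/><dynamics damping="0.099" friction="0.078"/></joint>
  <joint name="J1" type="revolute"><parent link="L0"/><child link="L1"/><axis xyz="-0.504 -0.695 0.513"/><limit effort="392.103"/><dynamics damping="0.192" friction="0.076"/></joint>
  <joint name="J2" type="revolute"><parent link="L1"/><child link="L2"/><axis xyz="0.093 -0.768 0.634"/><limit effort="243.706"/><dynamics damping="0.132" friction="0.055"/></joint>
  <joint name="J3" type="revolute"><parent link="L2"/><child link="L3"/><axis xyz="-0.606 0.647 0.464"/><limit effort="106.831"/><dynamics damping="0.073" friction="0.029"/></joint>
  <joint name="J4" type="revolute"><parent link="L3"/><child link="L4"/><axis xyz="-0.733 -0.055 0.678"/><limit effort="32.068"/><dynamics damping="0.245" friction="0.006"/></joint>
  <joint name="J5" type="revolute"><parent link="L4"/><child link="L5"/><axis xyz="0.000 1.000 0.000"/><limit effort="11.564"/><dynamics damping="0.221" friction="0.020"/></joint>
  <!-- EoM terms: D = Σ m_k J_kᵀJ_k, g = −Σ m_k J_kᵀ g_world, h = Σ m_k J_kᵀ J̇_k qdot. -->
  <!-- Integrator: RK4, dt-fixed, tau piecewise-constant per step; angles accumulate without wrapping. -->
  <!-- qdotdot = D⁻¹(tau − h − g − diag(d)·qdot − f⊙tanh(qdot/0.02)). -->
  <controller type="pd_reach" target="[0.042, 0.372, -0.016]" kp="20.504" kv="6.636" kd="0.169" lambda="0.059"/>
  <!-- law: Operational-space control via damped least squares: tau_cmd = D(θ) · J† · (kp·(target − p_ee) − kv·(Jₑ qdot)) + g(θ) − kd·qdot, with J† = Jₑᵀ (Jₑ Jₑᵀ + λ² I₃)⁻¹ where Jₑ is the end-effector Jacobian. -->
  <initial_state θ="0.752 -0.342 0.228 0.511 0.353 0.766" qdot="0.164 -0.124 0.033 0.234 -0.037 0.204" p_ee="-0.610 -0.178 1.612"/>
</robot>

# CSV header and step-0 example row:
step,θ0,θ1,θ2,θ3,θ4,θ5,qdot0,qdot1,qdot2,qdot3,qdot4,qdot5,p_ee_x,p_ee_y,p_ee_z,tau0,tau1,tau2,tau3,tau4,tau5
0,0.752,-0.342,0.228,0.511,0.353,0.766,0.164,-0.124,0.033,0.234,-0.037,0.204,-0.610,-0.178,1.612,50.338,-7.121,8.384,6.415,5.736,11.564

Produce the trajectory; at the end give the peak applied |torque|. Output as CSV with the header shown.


step,θ0,θ1,θ2,θ3,θ4,θ5,qdot0,qdot1,qdot2,qdot3,qdot4,qdot5,p_ee_x,p_ee_y,p_ee_z,tau0,tau1,tau2,tau3,tau4,tau5
1,0.763,-0.349,0.226,0.525,0.356,0.781,0.898,-0.582,-0.235,1.160,0.319,1.296,-0.608,-0.176,1.603,33.721,-8.477,3.522,6.393,4.598,10.000
2,0.787,-0.364,0.219,0.556,0.365,0.816,1.518,-0.926,-0.538,1.905,0.560,2.162,-0.601,-0.170,1.582,13.380,-10.474,-2.911,7.330,3.543,8.387
3,0.822,-0.385,0.204,0.600,0.377,0.865,2.019,-1.144,-0.901,2.478,0.671,2.753,-0.590,-0.162,1.551,-7.502,-12.579,-9.632,8.486,2.516,6.879
4,0.866,-0.409,0.182,0.653,0.391,0.924,2.399,-1.240,-1.309,2.883,0.677,3.119,-0.576,-0.153,1.509,-26.674,-14.403,-15.686,9.326,1.492,5.371
5,0.917,-0.434,0.152,0.714,0.404,0.988,2.665,-1.235,-1.734,3.143,0.600,3.316,-0.561,-0.142,1.460,-42.978,-15.810,-20.559,9.571,0.481,3.821
6,0.972,-0.458,0.113,0.778,0.414,1.055,2.827,-1.154,-2.152,3.289,0.463,3.388,-0.544,-0.132,1.403,-56.059,-16.822,-24.082,9.145,-0.482,2.239
7,1.029,-0.480,0.066,0.845,0.422,1.123,2.897,-1.021,-2.541,3.352,0.288,3.369,-0.527,-0.122,1.341,-66.029,-17.533,-26.293,8.100,-1.356,0.666
8,1.087,-0.498,0.012,0.912,0.425,1.189,2.889,-0.855,-2.889,3.362,0.091,3.281,-0.508,-0.113,1.276,-73.210,-18.056,-27.338,6.546,-2.101,-0.846
9,1.144,-0.514,-0.048,0.979,0.425,1.254,2.813,-0.671,-3.193,3.342,-0.112,3.136,-0.490,-0.105,1.208,-77.993,-18.496,-27.408,4.612,-2.692,-2.243
10,1.199,-0.525,-0.115,1.045,0.421,1.314,2.680,-0.480,-3.452,3.309,-0.316,2.942,-0.471,-0.097,1.138,-80.739,-18.911,-26.683,2.424,-3.116,-3.480
11,1.251,-0.533,-0.186,1.111,0.413,1.371,2.499,-0.286,-3.671,3.277,-0.518,2.705,-0.452,-0.089,1.069,-81.765,-19.320,-25.320,0.093,-3.371,-4.522
12,1.298,-0.537,-0.261,1.176,0.400,1.422,2.275,-0.093,-3.855,3.252,-0.717,2.428,-0.434,-0.082,1.000,-81.338,-19.700,-23.451,-2.289,-3.464,-5.351
13,1.341,-0.537,-0.340,1.241,0.384,1.468,2.017,0.094,-4.006,3.241,-0.919,2.116,-0.415,-0.074,0.933,-79.676,-19.981,-21.170,-4.639,-3.409,-5.960
14,1.379,-0.533,-0.421,1.306,0.363,1.507,1.728,0.275,-4.130,3.242,-1.125,1.772,-0.397,-0.067,0.868,-76.966,-20.059,-18.548,-6.884,-3.222,-6.356
15,1.410,-0.526,-0.504,1.371,0.339,1.538,1.415,0.456,-4.245,3.245,-1.328,1.403,-0.379,-0.059,0.806,-73.372,-19.812,-15.624,-8.951,-2.922,-6.553
16,1.435,-0.515,-0.590,1.436,0.310,1.563,1.083,0.638,-4.354,3.244,-1.525,1.014,-0.361,-0.051,0.746,-69.050,-19.120,-12.428,-10.761,-2.525,-6.573
17,1.453,-0.501,-0.678,1.500,0.278,1.579,0.735,0.825,-4.461,3.231,-1.709,0.612,-0.344,-0.042,0.690,-64.166,-17.897,-8.990,-12.238,-2.045,-6.442
18,1.465,-0.482,-0.768,1.565,0.242,1.587,0.376,1.019,-4.568,3.199,-1.873,0.204,-0.327,-0.032,0.636,-58.903,-16.116,-5.356,-13.311,-1.498,-6.186
19,1.469,-0.460,-0.860,1.628,0.204,1.587,0.008,1.222,-4.675,3.144,-2.006,-0.198,-0.310,-0.022,0.586,-53.487,-13.834,-1.604,-13.923,-0.899,-5.833
20,1.465,-0.434,-0.955,1.690,0.163,1.580,-0.364,1.436,-4.779,3.060,-2.095,-0.587,-0.294,-0.011,0.539,-48.166,-11.198,2.153,-14.042,-0.262,-5.408
21,1.454,-0.403,-1.051,1.750,0.120,1.564,-0.737,1.659,-4.874,2.949,-2.136,-0.956,-0.277,0.001,0.494,-43.171,-8.418,5.778,-13.668,0.395,-4.930
22,1.436,-0.367,-1.149,1.808,0.077,1.542,-1.109,1.889,-4.952,2.814,-2.123,-1.295,-0.262,0.013,0.453,-38.740,-5.744,9.112,-12.840,1.054,-4.416
23,1.410,-0.327,-1.249,1.863,0.036,1.513,-1.476,2.122,-5.006,2.658,-2.051,-1.594,-0.246,0.026,0.414,-35.025,-3.401,12.017,-11.627,1.697,-3.883
24,1.377,-0.283,-1.349,1.914,-0.004,1.478,-1.834,2.350,-5.032,2.487,-1.924,-1.845,-0.231,0.039,0.379,-32.040,-1.520,14.411,-10.111,2.308,-3.341
25,1.337,-0.234,-1.450,1.962,-0.041,1.439,-2.179,2.567,-5.025,2.307,-1.746,-2.042,-0.217,0.052,0.345,-29.649,-0.110,16.280,-8.372,2.876,-2.800
26,1.290,-0.180,-1.550,2.007,-0.074,1.397,-2.506,2.763,-4.984,2.124,-1.526,-2.179,-0.202,0.066,0.315,-27.631,0.906,17.661,-6.480,3.391,-2.267
27,1.236,-0.123,-1.649,2.048,-0.102,1.353,-2.810,2.933,-4.911,1.941,-1.273,-2.255,-0.188,0.079,0.287,-25.763,1.632,18.605,-4.498,3.843,-1.744
28,1.177,-0.063,-1.746,2.085,-0.125,1.307,-3.086,3.071,-4.805,1.765,-0.999,-2.270,-0.174,0.092,0.262,-23.881,2.153,19.151,-2.493,4.225,-1.233
29,1.113,-0.001,-1.840,2.118,-0.142,1.262,-3.328,3.174,-4.671,1.598,-0.716,-2.228,-0.161,0.104,0.240,-21.893,2.520,19.325,-0.532,4.527,-0.737
30,1.045,0.063,-1.932,2.149,-0.154,1.218,-3.532,3.239,-4.511,1.444,-0.437,-2.137,-0.147,0.116,0.220,-19.771,2.759,19.149,1.317,4.743,-0.257
31,0.972,0.128,-2.021,2.177,-0.160,1.177,-3.696,3.266,-4.331,1.308,-0.174,-2.004,-0.134,0.128,0.202,,,,,,
# max |tau| (N·m): 81.765


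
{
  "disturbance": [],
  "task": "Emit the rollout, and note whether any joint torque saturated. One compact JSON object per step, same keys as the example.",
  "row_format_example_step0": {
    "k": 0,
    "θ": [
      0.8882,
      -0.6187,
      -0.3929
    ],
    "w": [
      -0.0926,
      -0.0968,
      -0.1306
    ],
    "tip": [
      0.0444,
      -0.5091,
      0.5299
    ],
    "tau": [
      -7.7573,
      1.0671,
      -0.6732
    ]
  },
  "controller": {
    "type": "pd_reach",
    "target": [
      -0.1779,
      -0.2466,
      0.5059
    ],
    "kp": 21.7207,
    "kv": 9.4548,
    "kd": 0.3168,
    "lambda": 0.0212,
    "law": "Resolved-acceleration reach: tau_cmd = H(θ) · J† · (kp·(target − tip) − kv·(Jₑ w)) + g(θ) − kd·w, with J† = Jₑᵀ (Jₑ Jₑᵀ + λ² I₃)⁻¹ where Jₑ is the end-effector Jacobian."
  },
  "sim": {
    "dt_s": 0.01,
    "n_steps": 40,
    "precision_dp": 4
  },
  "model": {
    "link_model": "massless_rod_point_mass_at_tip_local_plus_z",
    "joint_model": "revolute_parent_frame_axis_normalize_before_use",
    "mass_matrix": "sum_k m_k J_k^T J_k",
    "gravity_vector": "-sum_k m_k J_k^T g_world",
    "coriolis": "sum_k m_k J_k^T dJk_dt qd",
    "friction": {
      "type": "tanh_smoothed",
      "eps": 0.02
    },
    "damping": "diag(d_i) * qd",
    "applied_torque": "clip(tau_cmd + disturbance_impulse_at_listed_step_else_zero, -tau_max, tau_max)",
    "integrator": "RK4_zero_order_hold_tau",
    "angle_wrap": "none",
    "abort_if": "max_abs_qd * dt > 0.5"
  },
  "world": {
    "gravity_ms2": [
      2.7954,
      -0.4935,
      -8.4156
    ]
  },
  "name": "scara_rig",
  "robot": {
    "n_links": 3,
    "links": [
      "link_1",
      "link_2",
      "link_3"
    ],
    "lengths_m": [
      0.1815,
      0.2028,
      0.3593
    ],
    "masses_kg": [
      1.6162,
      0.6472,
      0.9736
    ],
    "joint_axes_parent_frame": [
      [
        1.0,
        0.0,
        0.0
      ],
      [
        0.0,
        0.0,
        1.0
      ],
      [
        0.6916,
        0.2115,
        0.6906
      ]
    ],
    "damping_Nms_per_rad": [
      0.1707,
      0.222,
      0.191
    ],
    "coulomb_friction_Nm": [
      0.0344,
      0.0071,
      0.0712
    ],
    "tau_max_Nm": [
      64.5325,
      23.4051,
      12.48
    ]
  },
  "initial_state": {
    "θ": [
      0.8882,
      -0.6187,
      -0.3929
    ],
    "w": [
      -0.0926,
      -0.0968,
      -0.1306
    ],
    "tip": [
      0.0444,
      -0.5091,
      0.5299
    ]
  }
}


{"k":1,"\u03b8":[0.8879,-0.6146,-0.396],"w":[0.0276,0.8263,-0.4443],"tip":[0.0445,-0.5082,0.5305],"tau":[-7.6381,0.7421,-0.5823]}
{"k":2,"\u03b8":[0.8882,-0.6065,-0.4002],"w":[0.0241,0.7976,-0.4046],"tip":[0.0444,-0.5074,0.5312],"tau":[-7.6205,0.7568,-0.6226]}
{"k":3,"\u03b8":[0.8885,-0.5983,-0.4042],"w":[0.0307,0.8243,-0.3979],"tip":[0.0442,-0.5065,0.5318],"tau":[-7.6025,0.7522,-0.6495]}
{"k":4,"\u03b8":[0.8888,-0.59,-0.4082],"w":[0.0387,0.8449,-0.3977],"tip":[0.0439,-0.5057,0.5323],"tau":[-7.5893,0.7502,-0.6732]}
{"k":5,"\u03b8":[0.8893,-0.5814,-0.4122],"w":[0.048,0.863,-0.4036],"tip":[0.0437,-0.505,0.5329],"tau":[-7.58,0.7496,-0.694]}
{"k":6,"\u03b8":[0.8898,-0.5727,-0.4163],"w":[0.0583,0.8789,-0.4141],"tip":[0.0434,-0.5042,0.5334],"tau":[-7.5741,0.7502,-0.7124]}
{"k":7,"\u03b8":[0.8904,-0.5638,-0.4205],"w":[0.0694,0.8931,-0.4282],"tip":[0.0431,-0.5035,0.5338],"tau":[-7.5713,0.7519,-0.729]}
{"k":8,"\u03b8":[0.8912,-0.5548,-0.4249],"w":[0.081,0.9059,-0.445],"tip":[0.0428,-0.5029,0.5342],"tau":[-7.5714,0.7545,-0.7442]}
{"k":9,"\u03b8":[0.8921,-0.5457,-0.4295],"w":[0.0929,0.9176,-0.464],"tip":[0.0424,-0.5022,0.5346],"tau":[-7.5742,0.7579,-0.7581]}
{"k":10,"\u03b8":[0.8931,-0.5364,-0.4342],"w":[0.1051,0.9284,-0.4844],"tip":[0.0421,-0.5016,0.535],"tau":[-7.5797,0.762,-0.7712]}
{"k":11,"\u03b8":[0.8942,-0.5271,-0.4392],"w":[0.1174,0.9383,-0.5058],"tip":[0.0418,-0.5009,0.5353],"tau":[-7.5878,0.7667,-0.7834]}
{"k":12,"\u03b8":[0.8954,-0.5177,-0.4443],"w":[0.1295,0.9476,-0.5278],"tip":[0.0415,-0.5004,0.5356],"tau":[-7.5985,0.7719,-0.7951]}
{"k":13,"\u03b8":[0.8968,-0.5081,-0.4497],"w":[0.1416,0.9563,-0.5501],"tip":[0.0411,-0.4998,0.5358],"tau":[-7.6116,0.7776,-0.8063]}
{"k":14,"\u03b8":[0.8982,-0.4985,-0.4553],"w":[0.1534,0.9645,-0.5724],"tip":[0.0408,-0.4992,0.536],"tau":[-7.6272,0.7837,-0.817]}
{"k":15,"\u03b8":[0.8998,-0.4888,-0.4612],"w":[0.1649,0.9721,-0.5945],"tip":[0.0405,-0.4987,0.5362],"tau":[-7.6452,0.7901,-0.8274]}
{"k":16,"\u03b8":[0.9015,-0.479,-0.4672],"w":[0.1759,0.9792,-0.6161],"tip":[0.0401,-0.4981,0.5364],"tau":[-7.6653,0.7967,-0.8376]}
{"k":17,"\u03b8":[0.9034,-0.4692,-0.4735],"w":[0.1865,0.9859,-0.6371],"tip":[0.0398,-0.4976,0.5365],"tau":[-7.6876,0.8036,-0.8475]}
{"k":18,"\u03b8":[0.9053,-0.4593,-0.48],"w":[0.1965,0.9921,-0.6573],"tip":[0.0394,-0.4971,0.5366],"tau":[-7.7117,0.8105,-0.8571]}
{"k":19,"\u03b8":[0.9073,-0.4494,-0.4867],"w":[0.2059,0.9978,-0.6766],"tip":[0.0391,-0.4966,0.5367],"tau":[-7.7375,0.8176,-0.8666]}
{"k":20,"\u03b8":[0.9094,-0.4393,-0.4935],"w":[0.2147,1.0031,-0.6949],"tip":[0.0387,-0.4961,0.5367],"tau":[-7.7648,0.8246,-0.8759]}
{"k":21,"\u03b8":[0.9116,-0.4293,-0.5006],"w":[0.2228,1.0079,-0.7121],"tip":[0.0383,-0.4956,0.5368],"tau":[-7.7933,0.8316,-0.8849]}
{"k":22,"\u03b8":[0.9138,-0.4192,-0.5078],"w":[0.2302,1.0123,-0.7283],"tip":[0.0379,-0.4951,0.5368],"tau":[-7.8227,0.8385,-0.8937]}
{"k":23,"\u03b8":[0.9162,-0.409,-0.5151],"w":[0.2368,1.0162,-0.7432],"tip":[0.0375,-0.4947,0.5367],"tau":[-7.8529,0.8453,-0.9023]}
{"k":24,"\u03b8":[0.9186,-0.3988,-0.5226],"w":[0.2427,1.0197,-0.7571],"tip":[0.037,-0.4942,0.5367],"tau":[-7.8835,0.8518,-0.9107]}
{"k":25,"\u03b8":[0.921,-0.3886,-0.5303],"w":[0.2479,1.0228,-0.7697],"tip":[0.0366,-0.4937,0.5367],"tau":[-7.9142,0.8581,-0.9188]}
{"k":26,"\u03b8":[0.9235,-0.3784,-0.538],"w":[0.2523,1.0255,-0.7812],"tip":[0.0361,-0.4932,0.5366],"tau":[-7.9449,0.8641,-0.9266]}
{"k":27,"\u03b8":[0.9261,-0.3681,-0.5459],"w":[0.2559,1.0277,-0.7916],"tip":[0.0356,-0.4927,0.5365],"tau":[-7.9752,0.8697,-0.934]}
{"k":28,"\u03b8":[0.9286,-0.3578,-0.5539],"w":[0.2588,1.0296,-0.8009],"tip":[0.0351,-0.4923,0.5365],"tau":[-8.005,0.8751,-0.9412]}
{"k":29,"\u03b8":[0.9312,-0.3475,-0.5619],"w":[0.261,1.0311,-0.8091],"tip":[0.0346,-0.4918,0.5364],"tau":[-8.0341,0.88,-0.948]}
{"k":30,"\u03b8":[0.9339,-0.3372,-0.5701],"w":[0.2625,1.0322,-0.8163],"tip":[0.034,-0.4913,0.5363],"tau":[-8.0622,0.8845,-0.9544]}
{"k":31,"\u03b8":[0.9365,-0.3269,-0.5782],"w":[0.2633,1.0329,-0.8225],"tip":[0.0334,-0.4907,0.5362],"tau":[-8.0892,0.8885,-0.9604]}
{"k":32,"\u03b8":[0.9391,-0.3165,-0.5865],"w":[0.2634,1.0333,-0.8278],"tip":[0.0328,-0.4902,0.5361],"tau":[-8.115,0.8922,-0.9661]}
{"k":33,"\u03b8":[0.9418,-0.3062,-0.5948],"w":[0.263,1.0334,-0.8323],"tip":[0.0322,-0.4897,0.536],"tau":[-8.1394,0.8953,-0.9713]}
{"k":34,"\u03b8":[0.9444,-0.2959,-0.6031],"w":[0.262,1.0331,-0.836],"tip":[0.0315,-0.4891,0.5359],"tau":[-8.1624,0.898,-0.976]}
{"k":35,"\u03b8":[0.947,-0.2855,-0.6115],"w":[0.2604,1.0325,-0.8389],"tip":[0.0308,-0.4886,0.5358],"tau":[-8.1839,0.9002,-0.9803]}
{"k":36,"\u03b8":[0.9496,-0.2752,-0.6199],"w":[0.2583,1.0316,-0.8412],"tip":[0.0301,-0.488,0.5358],"tau":[-8.2037,0.9019,-0.9842]}
{"k":37,"\u03b8":[0.9522,-0.2649,-0.6283],"w":[0.2557,1.0304,-0.8428],"tip":[0.0294,-0.4874,0.5357],"tau":[-8.222,0.9031,-0.9876]}
{"k":38,"\u03b8":[0.9547,-0.2546,-0.6368],"w":[0.2527,1.029,-0.8438],"tip":[0.0286,-0.4868,0.5356],"tau":[-8.2386,0.9039,-0.9906]}
{"k":39,"\u03b8":[0.9572,-0.2443,-0.6452],"w":[0.2493,1.0272,-0.8443],"tip":[0.0278,-0.4861,0.5355],"tau":[-8.2536,0.9042,-0.9931]}
{"k":40,"\u03b8":[0.9597,-0.2341,-0.6537],"w":[0.2455,1.0252,-0.8442],"tip":[0.027,-0.4855,0.5355]}
{"summary": "any joint saturated: no"}


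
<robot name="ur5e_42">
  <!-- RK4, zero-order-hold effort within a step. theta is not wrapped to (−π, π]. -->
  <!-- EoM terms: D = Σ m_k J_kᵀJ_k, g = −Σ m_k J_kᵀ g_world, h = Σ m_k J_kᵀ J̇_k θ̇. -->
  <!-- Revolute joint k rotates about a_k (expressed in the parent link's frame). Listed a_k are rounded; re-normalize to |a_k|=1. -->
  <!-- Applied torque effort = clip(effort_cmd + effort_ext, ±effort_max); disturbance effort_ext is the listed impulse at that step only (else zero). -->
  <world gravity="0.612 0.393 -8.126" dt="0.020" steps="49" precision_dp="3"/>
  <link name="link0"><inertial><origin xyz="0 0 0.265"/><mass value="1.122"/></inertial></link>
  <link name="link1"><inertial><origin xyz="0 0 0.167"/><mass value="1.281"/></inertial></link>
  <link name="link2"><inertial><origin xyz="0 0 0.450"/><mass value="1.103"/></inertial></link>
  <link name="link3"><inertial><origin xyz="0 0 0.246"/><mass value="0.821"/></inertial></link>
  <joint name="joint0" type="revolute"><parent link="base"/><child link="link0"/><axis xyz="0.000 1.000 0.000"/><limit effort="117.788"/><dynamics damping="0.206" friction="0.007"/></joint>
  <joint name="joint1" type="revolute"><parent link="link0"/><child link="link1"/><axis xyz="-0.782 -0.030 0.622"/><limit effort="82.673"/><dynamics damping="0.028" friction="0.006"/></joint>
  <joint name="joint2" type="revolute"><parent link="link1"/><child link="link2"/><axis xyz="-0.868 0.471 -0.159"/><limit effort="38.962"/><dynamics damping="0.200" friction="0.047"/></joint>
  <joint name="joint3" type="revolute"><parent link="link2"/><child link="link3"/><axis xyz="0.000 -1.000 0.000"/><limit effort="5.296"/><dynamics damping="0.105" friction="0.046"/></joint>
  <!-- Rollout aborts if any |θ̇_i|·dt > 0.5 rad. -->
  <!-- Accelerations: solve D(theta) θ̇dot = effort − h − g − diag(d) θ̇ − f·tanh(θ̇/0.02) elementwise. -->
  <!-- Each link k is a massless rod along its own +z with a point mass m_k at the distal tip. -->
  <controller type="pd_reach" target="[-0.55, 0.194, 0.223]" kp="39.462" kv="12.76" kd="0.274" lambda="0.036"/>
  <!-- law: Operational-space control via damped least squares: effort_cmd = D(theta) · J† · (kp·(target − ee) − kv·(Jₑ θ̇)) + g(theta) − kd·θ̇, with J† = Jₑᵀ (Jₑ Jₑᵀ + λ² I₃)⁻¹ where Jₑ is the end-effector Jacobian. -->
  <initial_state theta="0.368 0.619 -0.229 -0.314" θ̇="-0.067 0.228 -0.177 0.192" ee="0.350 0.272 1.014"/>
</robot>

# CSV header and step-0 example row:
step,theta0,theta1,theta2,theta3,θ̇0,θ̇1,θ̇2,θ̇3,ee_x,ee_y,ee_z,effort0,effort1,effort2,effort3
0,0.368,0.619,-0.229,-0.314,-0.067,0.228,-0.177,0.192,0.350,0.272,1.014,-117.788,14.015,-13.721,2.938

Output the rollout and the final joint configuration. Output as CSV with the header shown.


step,theta0,theta1,theta2,theta3,θ̇0,θ̇1,θ̇2,θ̇3,ee_x,ee_y,ee_z,effort0,effort1,effort2,effort3
1,0.360,0.684,-0.301,-0.389,-0.819,6.249,-7.057,-7.261,0.340,0.272,1.011,-102.259,5.970,-7.595,3.775
2,0.324,0.781,-0.423,-0.563,-2.608,3.931,-5.613,-10.099,0.316,0.271,1.000,-56.760,0.716,-3.851,2.769
3,0.262,0.830,-0.510,-0.768,-3.525,1.286,-3.404,-10.404,0.277,0.268,0.986,-25.448,-0.197,-1.107,1.605
4,0.189,0.839,-0.562,-0.967,-3.783,-0.157,-1.915,-9.521,0.230,0.261,0.969,-6.897,0.415,0.808,0.761
5,0.114,0.830,-0.591,-1.145,-3.739,-0.711,-1.097,-8.307,0.178,0.252,0.950,3.699,0.965,1.883,0.295
6,0.040,0.814,-0.608,-1.300,-3.584,-0.853,-0.638,-7.172,0.126,0.241,0.931,9.717,1.140,2.328,0.125
7,-0.029,0.797,-0.618,-1.433,-3.392,-0.818,-0.361,-6.224,0.074,0.232,0.911,13.139,1.006,2.382,0.142
8,-0.095,0.782,-0.623,-1.550,-3.193,-0.709,-0.183,-5.459,0.024,0.223,0.890,15.081,0.676,2.218,0.262
9,-0.157,0.769,-0.626,-1.652,-2.998,-0.570,-0.063,-4.842,-0.023,0.215,0.868,16.172,0.241,1.941,0.430
10,-0.215,0.759,-0.626,-1.744,-2.812,-0.414,0.009,-4.337,-0.067,0.210,0.846,16.789,-0.250,1.609,0.612
11,-0.269,0.753,-0.626,-1.826,-2.636,-0.242,0.032,-3.914,-0.107,0.205,0.822,17.158,-0.777,1.250,0.786
12,-0.320,0.749,-0.625,-1.900,-2.471,-0.088,0.047,-3.557,-0.145,0.201,0.799,17.343,-1.274,0.901,0.945
13,-0.368,0.749,-0.624,-1.968,-2.319,0.043,0.061,-3.250,-0.180,0.199,0.774,17.416,-1.727,0.574,1.083
14,-0.413,0.751,-0.622,-2.031,-2.178,0.152,0.077,-2.982,-0.212,0.198,0.750,17.423,-2.131,0.275,1.198
15,-0.455,0.755,-0.621,-2.088,-2.047,0.245,0.090,-2.743,-0.241,0.197,0.726,17.403,-2.499,-0.003,1.291
16,-0.495,0.760,-0.619,-2.140,-1.926,0.322,0.102,-2.527,-0.267,0.196,0.703,17.371,-2.831,-0.260,1.364
17,-0.533,0.767,-0.617,-2.189,-1.814,0.383,0.113,-2.330,-0.292,0.196,0.679,17.337,-3.131,-0.497,1.417
18,-0.568,0.776,-0.614,-2.234,-1.710,0.431,0.123,-2.149,-0.314,0.197,0.657,17.308,-3.401,-0.715,1.455
19,-0.601,0.784,-0.612,-2.275,-1.614,0.467,0.133,-1.983,-0.334,0.198,0.634,17.286,-3.645,-0.916,1.479
20,-0.632,0.794,-0.609,-2.313,-1.525,0.492,0.141,-1.830,-0.353,0.199,0.613,17.275,-3.864,-1.101,1.492
21,-0.662,0.804,-0.606,-2.348,-1.443,0.507,0.149,-1.688,-0.370,0.200,0.592,17.274,-4.062,-1.272,1.496
22,-0.690,0.814,-0.603,-2.381,-1.366,0.514,0.155,-1.557,-0.385,0.201,0.572,17.285,-4.239,-1.429,1.494
23,-0.717,0.825,-0.600,-2.410,-1.294,0.514,0.160,-1.435,-0.399,0.202,0.553,17.305,-4.398,-1.572,1.486
24,-0.742,0.835,-0.597,-2.438,-1.228,0.508,0.162,-1.323,-0.412,0.203,0.534,17.334,-4.539,-1.701,1.474
25,-0.766,0.845,-0.594,-2.463,-1.165,0.497,0.163,-1.219,-0.424,0.204,0.517,17.370,-4.664,-1.819,1.459
26,-0.789,0.855,-0.590,-2.487,-1.106,0.483,0.161,-1.124,-0.434,0.205,0.500,17.411,-4.774,-1.923,1.443
27,-0.810,0.864,-0.587,-2.508,-1.050,0.466,0.158,-1.036,-0.444,0.206,0.484,17.455,-4.868,-2.016,1.425
28,-0.831,0.873,-0.584,-2.528,-0.997,0.446,0.152,-0.955,-0.453,0.207,0.468,17.500,-4.948,-2.097,1.407
29,-0.850,0.882,-0.581,-2.547,-0.947,0.426,0.145,-0.880,-0.461,0.208,0.454,17.545,-5.015,-2.166,1.388
30,-0.869,0.890,-0.578,-2.564,-0.899,0.404,0.136,-0.812,-0.469,0.209,0.440,17.587,-5.068,-2.224,1.370
31,-0.886,0.898,-0.576,-2.579,-0.854,0.382,0.126,-0.749,-0.476,0.209,0.426,17.625,-5.109,-2.272,1.353
32,-0.903,0.906,-0.573,-2.594,-0.810,0.359,0.115,-0.691,-0.482,0.210,0.414,17.658,-5.139,-2.310,1.336
33,-0.918,0.913,-0.571,-2.607,-0.768,0.337,0.103,-0.639,-0.488,0.211,0.402,17.685,-5.159,-2.340,1.320
34,-0.933,0.919,-0.569,-2.619,-0.728,0.316,0.091,-0.590,-0.493,0.211,0.391,17.705,-5.169,-2.361,1.304
35,-0.948,0.925,-0.567,-2.631,-0.689,0.295,0.078,-0.546,-0.498,0.211,0.380,17.718,-5.170,-2.375,1.290
36,-0.961,0.931,-0.566,-2.641,-0.651,0.275,0.065,-0.506,-0.502,0.212,0.370,17.724,-5.163,-2.383,1.276
37,-0.974,0.936,-0.565,-2.651,-0.616,0.255,0.053,-0.469,-0.506,0.212,0.361,17.723,-5.150,-2.385,1.263
38,-0.986,0.941,-0.564,-2.660,-0.581,0.237,0.041,-0.436,-0.510,0.212,0.352,17.715,-5.130,-2.383,1.250
39,-0.997,0.946,-0.563,-2.668,-0.548,0.218,0.031,-0.405,-0.514,0.212,0.344,17.701,-5.105,-2.376,1.239
40,-1.008,0.950,-0.563,-2.676,-0.516,0.200,0.023,-0.377,-0.517,0.212,0.336,17.679,-5.074,-2.364,1.228
41,-1.018,0.954,-0.562,-2.683,-0.486,0.181,0.017,-0.352,-0.520,0.212,0.329,17.651,-5.038,-2.350,1.218
42,-1.027,0.957,-0.562,-2.690,-0.456,0.163,0.014,-0.329,-0.522,0.212,0.322,17.619,-5.000,-2.333,1.208
43,-1.036,0.960,-0.562,-2.697,-0.429,0.145,0.011,-0.308,-0.525,0.212,0.315,17.583,-4.961,-2.316,1.199
44,-1.044,0.963,-0.562,-2.703,-0.402,0.130,0.009,-0.289,-0.527,0.212,0.309,17.546,-4.923,-2.299,1.190
45,-1.052,0.966,-0.561,-2.708,-0.376,0.115,0.008,-0.271,-0.529,0.211,0.304,17.506,-4.886,-2.282,1.182
46,-1.059,0.968,-0.561,-2.713,-0.352,0.103,0.006,-0.255,-0.531,0.211,0.298,17.465,-4.850,-2.265,1.175
47,-1.066,0.970,-0.561,-2.718,-0.329,0.091,0.005,-0.240,-0.533,0.211,0.293,17.423,-4.815,-2.249,1.167
48,-1.072,0.971,-0.561,-2.723,-0.307,0.081,0.004,-0.227,-0.535,0.210,0.289,17.381,-4.782,-2.233,1.160
49,-1.078,0.973,-0.561,-2.727,-0.286,0.072,0.003,-0.214,-0.536,0.210,0.285,,,,
# final theta (rad): -1.078 0.973 -0.561 -2.727


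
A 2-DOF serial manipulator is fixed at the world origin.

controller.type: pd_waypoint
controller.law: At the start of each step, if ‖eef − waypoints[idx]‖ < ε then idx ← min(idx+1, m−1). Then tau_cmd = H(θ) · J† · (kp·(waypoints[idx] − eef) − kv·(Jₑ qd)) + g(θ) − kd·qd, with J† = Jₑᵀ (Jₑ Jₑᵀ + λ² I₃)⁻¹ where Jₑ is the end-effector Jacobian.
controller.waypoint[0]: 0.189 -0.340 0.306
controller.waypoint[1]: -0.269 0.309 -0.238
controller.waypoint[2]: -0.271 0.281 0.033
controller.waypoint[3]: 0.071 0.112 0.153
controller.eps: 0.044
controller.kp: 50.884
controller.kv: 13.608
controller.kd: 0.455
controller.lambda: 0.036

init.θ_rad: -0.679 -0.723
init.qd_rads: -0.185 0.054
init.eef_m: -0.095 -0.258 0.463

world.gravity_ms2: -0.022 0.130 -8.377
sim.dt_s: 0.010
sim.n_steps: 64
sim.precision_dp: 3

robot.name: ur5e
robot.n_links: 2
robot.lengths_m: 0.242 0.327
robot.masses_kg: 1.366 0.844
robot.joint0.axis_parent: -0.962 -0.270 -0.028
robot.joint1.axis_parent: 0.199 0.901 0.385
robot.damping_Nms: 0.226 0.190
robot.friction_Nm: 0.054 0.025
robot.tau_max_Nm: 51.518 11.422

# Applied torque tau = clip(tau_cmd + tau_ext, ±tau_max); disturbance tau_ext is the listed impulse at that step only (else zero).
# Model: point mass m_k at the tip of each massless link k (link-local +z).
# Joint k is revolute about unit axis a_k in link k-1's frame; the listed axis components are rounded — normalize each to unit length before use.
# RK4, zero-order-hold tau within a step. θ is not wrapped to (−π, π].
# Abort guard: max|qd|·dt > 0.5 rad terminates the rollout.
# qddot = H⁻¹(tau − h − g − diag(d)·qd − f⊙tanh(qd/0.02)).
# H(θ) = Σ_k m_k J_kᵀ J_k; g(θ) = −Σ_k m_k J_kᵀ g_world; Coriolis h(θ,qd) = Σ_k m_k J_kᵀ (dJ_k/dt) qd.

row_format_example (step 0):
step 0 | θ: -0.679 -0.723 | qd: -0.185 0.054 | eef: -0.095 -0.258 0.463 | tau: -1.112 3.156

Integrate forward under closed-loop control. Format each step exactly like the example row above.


step 1 | θ: -0.681 -0.721 | qd: -0.229 0.369 | eef: -0.094 -0.260 0.462 | tau: -0.459 2.618
step 2 | θ: -0.684 -0.716 | qd: -0.275 0.606 | eef: -0.093 -0.262 0.462 | tau: 0.131 2.185
step 3 | θ: -0.687 -0.709 | qd: -0.319 0.785 | eef: -0.091 -0.264 0.462 | tau: 0.661 1.833
step 4 | θ: -0.690 -0.701 | qd: -0.359 0.921 | eef: -0.088 -0.268 0.461 | tau: 1.137 1.544
step 5 | θ: -0.694 -0.691 | qd: -0.394 1.025 | eef: -0.086 -0.271 0.460 | tau: 1.563 1.303
step 6 | θ: -0.698 -0.680 | qd: -0.423 1.106 | eef: -0.083 -0.275 0.460 | tau: 1.944 1.101
step 7 | θ: -0.702 -0.669 | qd: -0.446 1.169 | eef: -0.079 -0.279 0.459 | tau: 2.283 0.930
step 8 | θ: -0.707 -0.657 | qd: -0.464 1.218 | eef: -0.076 -0.283 0.458 | tau: 2.586 0.784
step 9 | θ: -0.711 -0.644 | qd: -0.476 1.256 | eef: -0.072 -0.288 0.457 | tau: 2.856 0.658
step 10 | θ: -0.716 -0.632 | qd: -0.484 1.285 | eef: -0.069 -0.292 0.456 | tau: 3.096 0.549
step 11 | θ: -0.721 -0.619 | qd: -0.488 1.308 | eef: -0.065 -0.296 0.455 | tau: 3.310 0.454
step 12 | θ: -0.726 -0.606 | qd: -0.488 1.325 | eef: -0.061 -0.301 0.453 | tau: 3.501 0.371
step 13 | θ: -0.731 -0.592 | qd: -0.485 1.337 | eef: -0.057 -0.305 0.452 | tau: 3.671 0.297
step 14 | θ: -0.736 -0.579 | qd: -0.479 1.346 | eef: -0.053 -0.310 0.451 | tau: 3.822 0.231
step 15 | θ: -0.740 -0.565 | qd: -0.471 1.352 | eef: -0.049 -0.314 0.449 | tau: 3.958 0.173
step 16 | θ: -0.745 -0.552 | qd: -0.461 1.354 | eef: -0.045 -0.318 0.448 | tau: 4.078 0.120
step 17 | θ: -0.750 -0.538 | qd: -0.450 1.355 | eef: -0.041 -0.322 0.446 | tau: 4.186 0.072
step 18 | θ: -0.754 -0.525 | qd: -0.438 1.353 | eef: -0.037 -0.326 0.445 | tau: 4.282 0.029
step 19 | θ: -0.758 -0.511 | qd: -0.425 1.350 | eef: -0.033 -0.330 0.443 | tau: 4.368 -0.010
step 20 | θ: -0.762 -0.498 | qd: -0.411 1.345 | eef: -0.029 -0.334 0.442 | tau: 4.445 -0.046
step 21 | θ: -0.767 -0.484 | qd: -0.397 1.339 | eef: -0.025 -0.338 0.440 | tau: 4.514 -0.079
step 22 | θ: -0.770 -0.471 | qd: -0.383 1.332 | eef: -0.021 -0.341 0.438 | tau: 4.575 -0.109
step 23 | θ: -0.774 -0.458 | qd: -0.368 1.324 | eef: -0.017 -0.345 0.437 | tau: 4.631 -0.137
step 24 | θ: -0.778 -0.445 | qd: -0.354 1.314 | eef: -0.013 -0.348 0.435 | tau: 4.680 -0.163
step 25 | θ: -0.781 -0.431 | qd: -0.339 1.304 | eef: -0.009 -0.351 0.434 | tau: 4.725 -0.188
step 26 | θ: -0.785 -0.418 | qd: -0.325 1.294 | eef: -0.005 -0.354 0.432 | tau: 4.765 -0.211
step 27 | θ: -0.788 -0.406 | qd: -0.310 1.282 | eef: -0.001 -0.357 0.430 | tau: 4.802 -0.232
step 28 | θ: -0.791 -0.393 | qd: -0.296 1.270 | eef: 0.003 -0.360 0.429 | tau: 4.834 -0.253
step 29 | θ: -0.794 -0.380 | qd: -0.283 1.258 | eef: 0.007 -0.363 0.427 | tau: 4.864 -0.272
step 30 | θ: -0.796 -0.368 | qd: -0.269 1.245 | eef: 0.011 -0.365 0.426 | tau: 4.890 -0.291
step 31 | θ: -0.799 -0.355 | qd: -0.256 1.232 | eef: 0.014 -0.368 0.424 | tau: 4.914 -0.308
step 32 | θ: -0.802 -0.343 | qd: -0.244 1.218 | eef: 0.018 -0.370 0.423 | tau: 4.936 -0.325
step 33 | θ: -0.804 -0.331 | qd: -0.232 1.205 | eef: 0.022 -0.372 0.421 | tau: 4.955 -0.341
step 34 | θ: -0.806 -0.319 | qd: -0.220 1.191 | eef: 0.025 -0.375 0.420 | tau: 4.973 -0.356
step 35 | θ: -0.808 -0.307 | qd: -0.208 1.176 | eef: 0.029 -0.377 0.418 | tau: 4.989 -0.371
step 36 | θ: -0.810 -0.295 | qd: -0.197 1.162 | eef: 0.032 -0.379 0.417 | tau: 5.003 -0.385
step 37 | θ: -0.812 -0.284 | qd: -0.187 1.148 | eef: 0.036 -0.380 0.415 | tau: 5.016 -0.399
step 38 | θ: -0.814 -0.273 | qd: -0.176 1.133 | eef: 0.039 -0.382 0.414 | tau: 5.028 -0.412
step 39 | θ: -0.816 -0.261 | qd: -0.167 1.118 | eef: 0.043 -0.384 0.412 | tau: 5.038 -0.425
step 40 | θ: -0.817 -0.250 | qd: -0.157 1.104 | eef: 0.046 -0.386 0.411 | tau: 5.048 -0.437
step 41 | θ: -0.819 -0.239 | qd: -0.148 1.089 | eef: 0.049 -0.387 0.410 | tau: 5.056 -0.449
step 42 | θ: -0.820 -0.228 | qd: -0.139 1.074 | eef: 0.052 -0.388 0.408 | tau: 5.064 -0.461
step 43 | θ: -0.822 -0.218 | qd: -0.131 1.059 | eef: 0.056 -0.390 0.407 | tau: 5.071 -0.472
step 44 | θ: -0.823 -0.207 | qd: -0.123 1.044 | eef: 0.059 -0.391 0.406 | tau: 5.077 -0.483
step 45 | θ: -0.824 -0.197 | qd: -0.115 1.030 | eef: 0.062 -0.392 0.404 | tau: 5.083 -0.494
step 46 | θ: -0.825 -0.187 | qd: -0.108 1.015 | eef: 0.065 -0.393 0.403 | tau: 5.088 -0.504
step 47 | θ: -0.826 -0.177 | qd: -0.101 1.000 | eef: 0.068 -0.394 0.402 | tau: 5.092 -0.514
step 48 | θ: -0.827 -0.167 | qd: -0.094 0.986 | eef: 0.071 -0.395 0.401 | tau: 5.096 -0.524
step 49 | θ: -0.828 -0.157 | qd: -0.088 0.971 | eef: 0.074 -0.396 0.399 | tau: 5.099 -0.534
step 50 | θ: -0.829 -0.147 | qd: -0.082 0.957 | eef: 0.076 -0.397 0.398 | tau: 5.102 -0.543
step 51 | θ: -0.830 -0.138 | qd: -0.076 0.942 | eef: 0.079 -0.398 0.397 | tau: 5.105 -0.552
step 52 | θ: -0.831 -0.128 | qd: -0.070 0.928 | eef: 0.082 -0.399 0.396 | tau: 5.107 -0.561
step 53 | θ: -0.831 -0.119 | qd: -0.065 0.914 | eef: 0.085 -0.399 0.395 | tau: 5.109 -0.570
step 54 | θ: -0.832 -0.110 | qd: -0.060 0.900 | eef: 0.087 -0.400 0.394 | tau: 5.110 -0.578
step 55 | θ: -0.832 -0.101 | qd: -0.055 0.886 | eef: 0.090 -0.401 0.393 | tau: 5.112 -0.586
step 56 | θ: -0.833 -0.092 | qd: -0.050 0.872 | eef: 0.093 -0.401 0.392 | tau: 5.113 -0.594
step 57 | θ: -0.834 -0.084 | qd: -0.046 0.858 | eef: 0.095 -0.402 0.391 | tau: 5.113 -0.602
step 58 | θ: -0.834 -0.075 | qd: -0.042 0.844 | eef: 0.097 -0.402 0.390 | tau: 5.114 -0.610
step 59 | θ: -0.834 -0.067 | qd: -0.038 0.831 | eef: 0.100 -0.403 0.389 | tau: 5.114 -0.617
step 60 | θ: -0.835 -0.059 | qd: -0.034 0.817 | eef: 0.102 -0.403 0.388 | tau: 5.115 -0.624
step 61 | θ: -0.835 -0.050 | qd: -0.030 0.804 | eef: 0.105 -0.403 0.387 | tau: 5.115 -0.631
step 62 | θ: -0.835 -0.043 | qd: -0.027 0.791 | eef: 0.107 -0.404 0.386 | tau: 5.115 -0.638
step 63 | θ: -0.836 -0.035 | qd: -0.024 0.778 | eef: 0.109 -0.404 0.385 | tau: 5.116 -0.645
step 64 | θ: -0.836 -0.027 | qd: -0.021 0.765 | eef: 0.111 -0.404 0.384
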